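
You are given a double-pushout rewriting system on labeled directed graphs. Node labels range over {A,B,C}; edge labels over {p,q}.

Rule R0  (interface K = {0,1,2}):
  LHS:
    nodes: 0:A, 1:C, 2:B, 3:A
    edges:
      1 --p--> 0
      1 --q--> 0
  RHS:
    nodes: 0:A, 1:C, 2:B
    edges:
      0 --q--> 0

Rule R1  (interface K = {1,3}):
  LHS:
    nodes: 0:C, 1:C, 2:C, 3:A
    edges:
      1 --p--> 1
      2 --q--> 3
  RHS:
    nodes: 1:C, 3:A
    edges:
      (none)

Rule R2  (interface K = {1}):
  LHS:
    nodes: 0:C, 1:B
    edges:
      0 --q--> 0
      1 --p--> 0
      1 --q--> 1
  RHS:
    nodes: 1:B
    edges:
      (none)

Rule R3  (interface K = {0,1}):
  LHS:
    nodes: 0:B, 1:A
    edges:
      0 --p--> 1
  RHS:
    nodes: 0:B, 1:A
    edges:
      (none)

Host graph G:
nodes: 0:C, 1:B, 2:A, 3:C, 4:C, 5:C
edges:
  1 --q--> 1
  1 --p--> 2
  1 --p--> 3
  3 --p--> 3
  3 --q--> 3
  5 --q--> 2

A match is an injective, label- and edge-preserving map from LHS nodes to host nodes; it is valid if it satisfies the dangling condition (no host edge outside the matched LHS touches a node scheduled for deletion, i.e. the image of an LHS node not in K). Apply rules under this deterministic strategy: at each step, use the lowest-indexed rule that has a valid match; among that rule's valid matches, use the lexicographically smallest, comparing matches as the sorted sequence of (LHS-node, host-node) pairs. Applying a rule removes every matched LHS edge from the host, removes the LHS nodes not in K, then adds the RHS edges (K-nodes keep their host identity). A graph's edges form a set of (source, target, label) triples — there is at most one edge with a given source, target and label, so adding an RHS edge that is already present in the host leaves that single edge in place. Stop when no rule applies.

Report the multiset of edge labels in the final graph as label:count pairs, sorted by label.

initial: |V|=6 |E|=6  E = 1-q->1 1-p->2 1-p->3 3-p->3 3-q->3 5-q->2
step 1: apply R1 at {0↦0, 1↦3, 2↦5, 3↦2}  → |V|=4 |E|=4  E = 1-q->1 1-p->2 1-p->3 3-q->3
step 2: apply R2 at {0↦3, 1↦1}  → |V|=3 |E|=1  E = 1-p->2
step 3: apply R3 at {0↦1, 1↦2}  → |V|=3 |E|=0  E = ∅
final graph: no rule applies after step 3
NF edges: []

Answer: (no edges)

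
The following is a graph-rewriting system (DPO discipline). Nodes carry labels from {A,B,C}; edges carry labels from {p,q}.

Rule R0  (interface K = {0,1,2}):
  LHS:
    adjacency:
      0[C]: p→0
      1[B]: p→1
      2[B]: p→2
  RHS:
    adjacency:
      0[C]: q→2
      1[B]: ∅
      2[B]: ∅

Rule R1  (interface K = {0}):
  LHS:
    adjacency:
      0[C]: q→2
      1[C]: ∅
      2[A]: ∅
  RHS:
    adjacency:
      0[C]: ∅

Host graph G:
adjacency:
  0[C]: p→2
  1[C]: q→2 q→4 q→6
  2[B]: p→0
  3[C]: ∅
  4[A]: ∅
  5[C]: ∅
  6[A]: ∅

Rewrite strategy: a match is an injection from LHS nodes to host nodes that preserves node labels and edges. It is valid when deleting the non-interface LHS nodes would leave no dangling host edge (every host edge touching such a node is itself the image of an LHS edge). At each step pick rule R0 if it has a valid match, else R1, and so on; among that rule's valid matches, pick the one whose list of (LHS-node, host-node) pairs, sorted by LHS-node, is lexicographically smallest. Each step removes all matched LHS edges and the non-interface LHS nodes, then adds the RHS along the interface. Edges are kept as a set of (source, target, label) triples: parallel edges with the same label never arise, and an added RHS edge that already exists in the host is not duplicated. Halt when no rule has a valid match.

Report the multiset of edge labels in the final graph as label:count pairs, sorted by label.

initial: |V|=7 |E|=5  E = 0-p->2 1-q->2 1-q->4 1-q->6 2-p->0
step 1: apply R1 at {0↦1, 1↦3, 2↦4}  → |V|=5 |E|=4  E = 0-p->2 1-q->2 1-q->6 2-p->0
step 2: apply R1 at {0↦1, 1↦5, 2↦6}  → |V|=3 |E|=3  E = 0-p->2 1-q->2 2-p->0
halt: no rule applies after step 2
NF edges: [(0, 2, 'p'), (1, 2, 'q'), (2, 0, 'p')]

Answer: p:2 q:1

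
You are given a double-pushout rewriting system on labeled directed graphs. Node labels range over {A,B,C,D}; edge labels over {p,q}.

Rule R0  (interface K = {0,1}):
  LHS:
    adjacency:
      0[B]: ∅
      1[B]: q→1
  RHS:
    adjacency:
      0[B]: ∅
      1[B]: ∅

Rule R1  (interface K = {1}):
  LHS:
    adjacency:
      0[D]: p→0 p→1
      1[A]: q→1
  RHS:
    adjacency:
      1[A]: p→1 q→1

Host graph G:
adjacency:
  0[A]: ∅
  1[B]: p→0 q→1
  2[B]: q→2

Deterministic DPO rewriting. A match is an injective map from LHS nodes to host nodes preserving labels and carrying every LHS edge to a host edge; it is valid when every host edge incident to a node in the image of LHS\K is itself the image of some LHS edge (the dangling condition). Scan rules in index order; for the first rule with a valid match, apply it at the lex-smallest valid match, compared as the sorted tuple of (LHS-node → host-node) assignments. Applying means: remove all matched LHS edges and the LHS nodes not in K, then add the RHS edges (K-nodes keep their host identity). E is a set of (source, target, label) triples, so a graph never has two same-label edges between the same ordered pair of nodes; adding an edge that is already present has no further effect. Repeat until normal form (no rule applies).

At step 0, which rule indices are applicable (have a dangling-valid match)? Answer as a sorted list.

Answer: [R0]

Derivation:
R0: 2 valid matches — {0↦1, 1↦2}, {0↦2, 1↦1}
R1: no valid match — LHS pattern not found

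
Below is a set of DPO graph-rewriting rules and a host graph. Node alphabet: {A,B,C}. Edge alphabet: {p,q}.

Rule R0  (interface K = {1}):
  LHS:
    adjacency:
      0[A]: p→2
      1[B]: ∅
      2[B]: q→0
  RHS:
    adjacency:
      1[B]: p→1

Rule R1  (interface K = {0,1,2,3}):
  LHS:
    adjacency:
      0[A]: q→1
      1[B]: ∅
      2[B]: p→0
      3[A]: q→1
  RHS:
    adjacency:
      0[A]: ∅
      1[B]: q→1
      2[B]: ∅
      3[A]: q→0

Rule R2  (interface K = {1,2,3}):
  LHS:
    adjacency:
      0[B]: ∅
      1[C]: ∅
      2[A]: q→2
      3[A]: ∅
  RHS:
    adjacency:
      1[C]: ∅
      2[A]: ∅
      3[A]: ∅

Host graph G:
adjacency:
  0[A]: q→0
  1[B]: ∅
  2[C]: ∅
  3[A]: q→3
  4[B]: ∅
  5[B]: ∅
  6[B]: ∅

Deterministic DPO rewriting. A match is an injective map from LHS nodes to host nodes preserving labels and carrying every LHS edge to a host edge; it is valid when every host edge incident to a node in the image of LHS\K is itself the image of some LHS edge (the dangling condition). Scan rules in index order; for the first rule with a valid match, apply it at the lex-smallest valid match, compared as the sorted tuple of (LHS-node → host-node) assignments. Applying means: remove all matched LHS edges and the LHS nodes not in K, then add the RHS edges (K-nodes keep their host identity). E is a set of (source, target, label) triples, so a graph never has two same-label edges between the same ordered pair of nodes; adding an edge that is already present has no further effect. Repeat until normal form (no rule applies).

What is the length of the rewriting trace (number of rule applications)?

Answer: 2

Steps:
start.  V:7 E:2  edges: 0-q->0 3-q->3
1. fire R2 via {0↦1, 1↦2, 2↦0, 3↦3}  →  V:6 E:1  edges: 3-q->3
2. fire R2 via {0↦4, 1↦2, 2↦3, 3↦0}  →  V:5 E:0  edges: ∅
normal form: no rule applies after step 2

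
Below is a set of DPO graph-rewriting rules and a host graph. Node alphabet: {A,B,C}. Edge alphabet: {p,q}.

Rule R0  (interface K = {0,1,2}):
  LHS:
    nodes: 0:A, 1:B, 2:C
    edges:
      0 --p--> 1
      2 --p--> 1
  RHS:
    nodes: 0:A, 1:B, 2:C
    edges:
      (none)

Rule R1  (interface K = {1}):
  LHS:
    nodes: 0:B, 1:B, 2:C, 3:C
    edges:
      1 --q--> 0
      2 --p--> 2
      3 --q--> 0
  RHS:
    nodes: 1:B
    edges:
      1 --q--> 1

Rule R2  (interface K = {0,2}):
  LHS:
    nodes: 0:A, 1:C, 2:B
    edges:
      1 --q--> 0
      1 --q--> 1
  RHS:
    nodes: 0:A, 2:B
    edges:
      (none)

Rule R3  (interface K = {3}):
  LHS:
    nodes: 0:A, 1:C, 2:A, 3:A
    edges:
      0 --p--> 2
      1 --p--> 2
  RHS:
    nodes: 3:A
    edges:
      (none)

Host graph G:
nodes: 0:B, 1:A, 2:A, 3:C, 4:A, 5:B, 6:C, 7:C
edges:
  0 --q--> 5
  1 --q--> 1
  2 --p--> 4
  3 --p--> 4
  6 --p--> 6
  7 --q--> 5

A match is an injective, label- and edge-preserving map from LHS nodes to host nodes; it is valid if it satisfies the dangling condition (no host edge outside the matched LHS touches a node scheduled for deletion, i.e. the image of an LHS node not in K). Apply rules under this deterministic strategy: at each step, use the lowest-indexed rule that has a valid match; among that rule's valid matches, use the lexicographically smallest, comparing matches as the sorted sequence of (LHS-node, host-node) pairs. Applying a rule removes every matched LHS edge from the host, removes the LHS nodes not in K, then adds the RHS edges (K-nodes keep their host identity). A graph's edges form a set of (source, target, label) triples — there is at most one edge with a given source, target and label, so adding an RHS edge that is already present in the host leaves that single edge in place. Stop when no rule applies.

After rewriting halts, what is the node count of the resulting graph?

Answer: 2

Rewrite trace:
start.  V:8 E:6  edges: 0-q->5 1-q->1 2-p->4 3-p->4 6-p->6 7-q->5
1. fire R1 via {0↦5, 1↦0, 2↦6, 3↦7}  →  V:5 E:4  edges: 0-q->0 1-q->1 2-p->4 3-p->4
2. fire R3 via {0↦2, 1↦3, 2↦4, 3↦1}  →  V:2 E:2  edges: 0-q->0 1-q->1
normal form: no rule applies after step 2
NF nodes: {0:B, 1:A}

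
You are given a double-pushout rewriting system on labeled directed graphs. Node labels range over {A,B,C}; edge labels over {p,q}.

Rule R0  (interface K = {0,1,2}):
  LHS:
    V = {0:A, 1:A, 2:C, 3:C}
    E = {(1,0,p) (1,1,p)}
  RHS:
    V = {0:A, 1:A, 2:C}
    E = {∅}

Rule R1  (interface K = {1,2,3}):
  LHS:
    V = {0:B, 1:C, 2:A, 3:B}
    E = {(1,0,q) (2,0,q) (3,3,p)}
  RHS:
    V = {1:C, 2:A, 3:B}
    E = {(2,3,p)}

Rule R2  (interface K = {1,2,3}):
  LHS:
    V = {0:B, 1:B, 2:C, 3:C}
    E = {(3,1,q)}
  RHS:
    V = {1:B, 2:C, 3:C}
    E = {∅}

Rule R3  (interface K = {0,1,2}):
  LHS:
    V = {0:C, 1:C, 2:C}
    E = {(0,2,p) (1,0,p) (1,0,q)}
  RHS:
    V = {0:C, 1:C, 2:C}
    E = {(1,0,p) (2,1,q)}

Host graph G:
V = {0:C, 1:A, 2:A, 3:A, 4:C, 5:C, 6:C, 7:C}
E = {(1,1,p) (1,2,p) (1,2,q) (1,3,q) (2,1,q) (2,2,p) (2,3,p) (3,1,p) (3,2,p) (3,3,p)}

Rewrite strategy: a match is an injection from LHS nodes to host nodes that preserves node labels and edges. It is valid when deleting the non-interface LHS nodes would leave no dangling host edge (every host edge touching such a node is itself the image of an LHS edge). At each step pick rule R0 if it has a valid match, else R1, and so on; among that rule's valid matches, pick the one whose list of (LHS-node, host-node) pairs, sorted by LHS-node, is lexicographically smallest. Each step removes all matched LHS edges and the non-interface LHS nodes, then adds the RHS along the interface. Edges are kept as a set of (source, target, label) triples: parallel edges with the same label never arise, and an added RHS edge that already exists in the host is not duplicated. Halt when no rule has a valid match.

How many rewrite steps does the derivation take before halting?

start.  V:8 E:10  edges: 1-p->1 1-p->2 1-q->2 1-q->3 2-q->1 2-p->2 2-p->3 3-p->1 3-p->2 3-p->3
1. fire R0 via {0↦1, 1↦3, 2↦0, 3↦4}  →  V:7 E:8  edges: 1-p->1 1-p->2 1-q->2 1-q->3 2-q->1 2-p->2 2-p->3 3-p->2
2. fire R0 via {0↦2, 1↦1, 2↦0, 3↦5}  →  V:6 E:6  edges: 1-q->2 1-q->3 2-q->1 2-p->2 2-p->3 3-p->2
3. fire R0 via {0↦3, 1↦2, 2↦0, 3↦6}  →  V:5 E:4  edges: 1-q->2 1-q->3 2-q->1 3-p->2
normal form: no rule applies after step 3

Answer: 3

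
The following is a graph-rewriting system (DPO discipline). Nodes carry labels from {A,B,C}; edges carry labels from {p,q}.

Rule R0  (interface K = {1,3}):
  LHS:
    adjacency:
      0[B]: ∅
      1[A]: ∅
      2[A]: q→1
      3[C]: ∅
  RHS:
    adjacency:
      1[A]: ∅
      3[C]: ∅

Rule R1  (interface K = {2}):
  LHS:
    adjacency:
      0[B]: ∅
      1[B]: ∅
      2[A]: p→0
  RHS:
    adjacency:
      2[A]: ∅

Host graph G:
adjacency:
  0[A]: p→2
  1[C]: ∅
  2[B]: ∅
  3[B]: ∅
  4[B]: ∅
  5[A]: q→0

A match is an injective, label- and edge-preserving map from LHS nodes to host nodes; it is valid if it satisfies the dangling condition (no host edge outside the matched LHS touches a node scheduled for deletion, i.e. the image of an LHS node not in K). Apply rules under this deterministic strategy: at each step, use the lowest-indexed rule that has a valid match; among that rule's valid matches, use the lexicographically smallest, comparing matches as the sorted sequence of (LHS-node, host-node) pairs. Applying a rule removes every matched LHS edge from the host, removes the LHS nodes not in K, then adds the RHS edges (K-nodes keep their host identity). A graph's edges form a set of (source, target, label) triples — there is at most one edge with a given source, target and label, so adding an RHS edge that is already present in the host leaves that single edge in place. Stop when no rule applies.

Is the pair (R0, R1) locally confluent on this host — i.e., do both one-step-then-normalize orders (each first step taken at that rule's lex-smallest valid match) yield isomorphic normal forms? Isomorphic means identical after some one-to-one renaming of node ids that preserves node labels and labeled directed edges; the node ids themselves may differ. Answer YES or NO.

branch R0-first: apply at {0↦3, 1↦0, 2↦5, 3↦1} → |E|=1, then 1 more step(s) → NF |V|=2 |E|=0 V={0:A, 1:C} E=∅
branch R1-first: apply at {0↦2, 1↦3, 2↦0} → |E|=1, then 1 more step(s) → NF |V|=2 |E|=0 V={0:A, 1:C} E=∅
graphs isomorphic (equal up to label-preserving node renaming)

Answer: YES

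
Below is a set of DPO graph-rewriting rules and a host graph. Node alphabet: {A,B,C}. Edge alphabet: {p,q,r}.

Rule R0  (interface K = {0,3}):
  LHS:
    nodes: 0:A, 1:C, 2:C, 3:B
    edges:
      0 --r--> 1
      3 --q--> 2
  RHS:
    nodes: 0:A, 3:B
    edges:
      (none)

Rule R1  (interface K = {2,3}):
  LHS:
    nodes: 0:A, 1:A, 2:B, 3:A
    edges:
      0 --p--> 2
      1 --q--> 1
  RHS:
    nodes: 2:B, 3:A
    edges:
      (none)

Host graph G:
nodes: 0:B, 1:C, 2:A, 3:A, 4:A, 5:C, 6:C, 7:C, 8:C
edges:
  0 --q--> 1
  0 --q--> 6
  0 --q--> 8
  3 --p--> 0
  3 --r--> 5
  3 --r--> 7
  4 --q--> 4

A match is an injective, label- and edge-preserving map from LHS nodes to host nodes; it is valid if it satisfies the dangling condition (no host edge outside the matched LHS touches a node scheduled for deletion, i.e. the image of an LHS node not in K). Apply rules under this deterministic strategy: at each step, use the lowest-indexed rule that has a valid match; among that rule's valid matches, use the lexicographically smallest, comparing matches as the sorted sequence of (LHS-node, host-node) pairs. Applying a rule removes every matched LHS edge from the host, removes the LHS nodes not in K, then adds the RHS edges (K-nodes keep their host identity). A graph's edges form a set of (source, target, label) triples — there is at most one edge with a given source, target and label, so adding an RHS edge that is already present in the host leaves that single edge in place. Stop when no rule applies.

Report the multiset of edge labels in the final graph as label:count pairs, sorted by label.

Answer: q:1

Rewrite trace:
start.  V:9 E:7  edges: 0-q->1 0-q->6 0-q->8 3-p->0 3-r->5 3-r->7 4-q->4
1. fire R0 via {0↦3, 1↦5, 2↦1, 3↦0}  →  V:7 E:5  edges: 0-q->6 0-q->8 3-p->0 3-r->7 4-q->4
2. fire R0 via {0↦3, 1↦7, 2↦6, 3↦0}  →  V:5 E:3  edges: 0-q->8 3-p->0 4-q->4
3. fire R1 via {0↦3, 1↦4, 2↦0, 3↦2}  →  V:3 E:1  edges: 0-q->8
normal form: no rule applies after step 3
NF edges: [(0, 8, 'q')]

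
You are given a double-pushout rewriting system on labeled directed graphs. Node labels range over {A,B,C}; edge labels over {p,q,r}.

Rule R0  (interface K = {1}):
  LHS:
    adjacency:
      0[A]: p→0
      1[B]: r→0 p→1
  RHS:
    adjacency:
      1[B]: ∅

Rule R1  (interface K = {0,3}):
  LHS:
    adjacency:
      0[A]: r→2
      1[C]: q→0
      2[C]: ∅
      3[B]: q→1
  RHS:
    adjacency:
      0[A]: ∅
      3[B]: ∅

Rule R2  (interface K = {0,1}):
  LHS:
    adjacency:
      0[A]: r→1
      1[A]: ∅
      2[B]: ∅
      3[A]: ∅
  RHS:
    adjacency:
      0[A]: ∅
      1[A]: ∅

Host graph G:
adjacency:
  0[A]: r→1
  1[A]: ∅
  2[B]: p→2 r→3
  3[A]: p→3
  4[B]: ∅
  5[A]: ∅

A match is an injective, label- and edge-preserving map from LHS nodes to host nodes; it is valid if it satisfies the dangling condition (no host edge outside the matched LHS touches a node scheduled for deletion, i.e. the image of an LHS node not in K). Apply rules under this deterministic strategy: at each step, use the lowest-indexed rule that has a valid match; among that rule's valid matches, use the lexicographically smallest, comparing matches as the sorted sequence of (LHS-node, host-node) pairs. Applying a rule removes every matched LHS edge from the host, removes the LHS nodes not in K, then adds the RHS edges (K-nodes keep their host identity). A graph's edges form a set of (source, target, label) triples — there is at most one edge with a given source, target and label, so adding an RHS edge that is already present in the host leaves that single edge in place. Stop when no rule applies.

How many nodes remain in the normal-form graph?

Answer: 3

Derivation:
initial: |V|=6 |E|=4  E = 0-r->1 2-p->2 2-r->3 3-p->3
step 1: apply R0 at {0↦3, 1↦2}  → |V|=5 |E|=1  E = 0-r->1
step 2: apply R2 at {0↦0, 1↦1, 2↦2, 3↦5}  → |V|=3 |E|=0  E = ∅
halt: no rule applies after step 2
NF nodes: {0:A, 1:A, 4:B}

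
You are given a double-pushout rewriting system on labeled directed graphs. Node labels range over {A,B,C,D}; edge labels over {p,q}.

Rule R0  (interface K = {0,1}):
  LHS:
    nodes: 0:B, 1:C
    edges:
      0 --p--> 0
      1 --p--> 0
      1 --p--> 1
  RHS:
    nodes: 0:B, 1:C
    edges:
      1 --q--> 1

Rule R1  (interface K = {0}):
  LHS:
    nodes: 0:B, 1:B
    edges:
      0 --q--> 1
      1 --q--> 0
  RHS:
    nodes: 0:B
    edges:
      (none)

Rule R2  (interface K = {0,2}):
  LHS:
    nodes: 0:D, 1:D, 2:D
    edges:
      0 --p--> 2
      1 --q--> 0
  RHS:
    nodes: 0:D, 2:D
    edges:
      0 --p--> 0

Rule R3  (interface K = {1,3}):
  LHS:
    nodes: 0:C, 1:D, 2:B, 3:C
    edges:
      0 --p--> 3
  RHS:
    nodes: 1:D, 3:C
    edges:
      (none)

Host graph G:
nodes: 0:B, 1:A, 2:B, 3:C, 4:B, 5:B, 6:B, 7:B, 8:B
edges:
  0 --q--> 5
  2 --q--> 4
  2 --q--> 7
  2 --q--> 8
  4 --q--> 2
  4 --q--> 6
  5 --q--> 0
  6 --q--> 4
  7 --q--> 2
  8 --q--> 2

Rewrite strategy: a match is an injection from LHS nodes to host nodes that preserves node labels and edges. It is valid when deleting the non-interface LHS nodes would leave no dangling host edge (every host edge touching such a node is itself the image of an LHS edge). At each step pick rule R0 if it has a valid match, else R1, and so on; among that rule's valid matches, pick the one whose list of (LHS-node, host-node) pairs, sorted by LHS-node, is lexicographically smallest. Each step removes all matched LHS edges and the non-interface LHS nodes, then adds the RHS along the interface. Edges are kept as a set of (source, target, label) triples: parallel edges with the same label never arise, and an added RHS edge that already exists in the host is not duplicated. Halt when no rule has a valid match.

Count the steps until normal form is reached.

start.  V:9 E:10  edges: 0-q->5 2-q->4 2-q->7 2-q->8 4-q->2 4-q->6 5-q->0 6-q->4 7-q->2 8-q->2
1. fire R1 via {0↦0, 1↦5}  →  V:8 E:8  edges: 2-q->4 2-q->7 2-q->8 4-q->2 4-q->6 6-q->4 7-q->2 8-q->2
2. fire R1 via {0↦2, 1↦7}  →  V:7 E:6  edges: 2-q->4 2-q->8 4-q->2 4-q->6 6-q->4 8-q->2
3. fire R1 via {0↦2, 1↦8}  →  V:6 E:4  edges: 2-q->4 4-q->2 4-q->6 6-q->4
4. fire R1 via {0↦4, 1↦2}  →  V:5 E:2  edges: 4-q->6 6-q->4
5. fire R1 via {0↦4, 1↦6}  →  V:4 E:0  edges: ∅
normal form: no rule applies after step 5

Answer: 5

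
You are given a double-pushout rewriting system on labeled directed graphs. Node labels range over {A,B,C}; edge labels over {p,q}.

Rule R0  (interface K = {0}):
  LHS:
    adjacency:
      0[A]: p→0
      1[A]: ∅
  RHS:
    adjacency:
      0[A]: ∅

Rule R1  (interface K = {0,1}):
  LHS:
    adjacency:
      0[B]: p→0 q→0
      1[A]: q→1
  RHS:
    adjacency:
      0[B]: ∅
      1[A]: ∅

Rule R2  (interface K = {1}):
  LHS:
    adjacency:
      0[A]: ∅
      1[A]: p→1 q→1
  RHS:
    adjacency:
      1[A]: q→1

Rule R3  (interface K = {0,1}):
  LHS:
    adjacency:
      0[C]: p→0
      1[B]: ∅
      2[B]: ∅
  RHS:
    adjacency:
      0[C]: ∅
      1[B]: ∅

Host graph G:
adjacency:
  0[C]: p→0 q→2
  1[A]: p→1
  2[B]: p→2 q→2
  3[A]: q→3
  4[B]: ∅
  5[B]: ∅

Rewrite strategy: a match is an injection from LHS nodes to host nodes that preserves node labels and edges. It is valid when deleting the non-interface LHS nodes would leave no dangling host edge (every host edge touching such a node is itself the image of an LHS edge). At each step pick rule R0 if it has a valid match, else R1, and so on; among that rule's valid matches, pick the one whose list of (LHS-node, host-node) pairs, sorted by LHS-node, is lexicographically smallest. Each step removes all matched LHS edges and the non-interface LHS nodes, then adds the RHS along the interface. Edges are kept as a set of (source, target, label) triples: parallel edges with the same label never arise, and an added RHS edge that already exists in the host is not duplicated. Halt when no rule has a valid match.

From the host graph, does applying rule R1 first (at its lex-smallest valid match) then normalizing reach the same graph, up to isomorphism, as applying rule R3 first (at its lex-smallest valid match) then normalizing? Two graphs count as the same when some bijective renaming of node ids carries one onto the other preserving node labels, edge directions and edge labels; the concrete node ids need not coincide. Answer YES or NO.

Answer: YES

Rewrite trace:
branch R1-first: apply at {0↦2, 1↦3} → |E|=3, then 2 more step(s) → NF |V|=4 |E|=1 V={0:C, 1:A, 2:B, 5:B} E=0-q->2
branch R3-first: apply at {0↦0, 1↦2, 2↦4} → |E|=5, then 2 more step(s) → NF |V|=4 |E|=1 V={0:C, 1:A, 2:B, 5:B} E=0-q->2
graphs isomorphic (equal up to label-preserving node renaming)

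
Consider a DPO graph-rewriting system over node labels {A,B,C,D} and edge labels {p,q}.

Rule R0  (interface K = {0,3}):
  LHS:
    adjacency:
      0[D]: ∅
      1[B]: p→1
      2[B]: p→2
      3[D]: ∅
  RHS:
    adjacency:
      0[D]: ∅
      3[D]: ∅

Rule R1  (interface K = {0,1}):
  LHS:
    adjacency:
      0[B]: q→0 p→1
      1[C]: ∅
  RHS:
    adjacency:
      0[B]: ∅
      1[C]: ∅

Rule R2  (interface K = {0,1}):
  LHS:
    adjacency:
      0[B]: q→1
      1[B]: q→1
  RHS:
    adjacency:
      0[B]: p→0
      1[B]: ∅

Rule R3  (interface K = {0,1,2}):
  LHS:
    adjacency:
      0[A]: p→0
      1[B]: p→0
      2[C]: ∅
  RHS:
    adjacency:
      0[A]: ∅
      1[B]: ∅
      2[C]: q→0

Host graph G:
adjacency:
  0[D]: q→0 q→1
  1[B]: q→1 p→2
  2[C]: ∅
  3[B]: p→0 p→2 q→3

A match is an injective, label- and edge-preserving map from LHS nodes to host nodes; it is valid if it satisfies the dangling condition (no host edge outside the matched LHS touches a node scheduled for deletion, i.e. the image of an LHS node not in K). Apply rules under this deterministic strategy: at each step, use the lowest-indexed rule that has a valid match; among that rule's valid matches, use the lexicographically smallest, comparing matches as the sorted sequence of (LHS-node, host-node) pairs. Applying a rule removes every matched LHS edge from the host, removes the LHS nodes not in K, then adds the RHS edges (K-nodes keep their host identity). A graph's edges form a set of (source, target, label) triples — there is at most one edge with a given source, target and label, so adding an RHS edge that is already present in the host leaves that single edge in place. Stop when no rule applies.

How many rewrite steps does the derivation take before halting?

Answer: 2

Rewrite trace:
[0] host  ⇒  4 nodes, 7 edges  {0-q->0 0-q->1 1-q->1 1-p->2 3-p->0 3-p->2 3-q->3}
[1] R1 @ {0↦1, 1↦2}  ⇒  4 nodes, 5 edges  {0-q->0 0-q->1 3-p->0 3-p->2 3-q->3}
[2] R1 @ {0↦3, 1↦2}  ⇒  4 nodes, 3 edges  {0-q->0 0-q->1 3-p->0}
normal form: no rule applies after step 2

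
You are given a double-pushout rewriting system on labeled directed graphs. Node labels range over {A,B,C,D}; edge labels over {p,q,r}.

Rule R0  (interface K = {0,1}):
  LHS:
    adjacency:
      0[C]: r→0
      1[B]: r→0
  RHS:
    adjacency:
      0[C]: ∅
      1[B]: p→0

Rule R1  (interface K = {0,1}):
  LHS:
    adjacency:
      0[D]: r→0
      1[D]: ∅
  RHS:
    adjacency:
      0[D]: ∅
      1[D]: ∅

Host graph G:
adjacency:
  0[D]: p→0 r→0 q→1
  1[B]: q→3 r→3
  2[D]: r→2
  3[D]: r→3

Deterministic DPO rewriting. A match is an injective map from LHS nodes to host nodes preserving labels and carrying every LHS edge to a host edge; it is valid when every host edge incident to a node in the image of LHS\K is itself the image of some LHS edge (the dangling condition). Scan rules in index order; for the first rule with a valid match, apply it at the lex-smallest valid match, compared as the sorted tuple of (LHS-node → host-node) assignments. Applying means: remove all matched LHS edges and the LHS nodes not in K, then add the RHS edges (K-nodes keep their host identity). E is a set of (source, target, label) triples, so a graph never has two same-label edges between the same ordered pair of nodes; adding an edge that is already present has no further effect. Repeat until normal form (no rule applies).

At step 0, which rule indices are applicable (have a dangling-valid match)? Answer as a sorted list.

R0: no valid match — LHS pattern not found
R1: 6 valid matches — {0↦0, 1↦2}, {0↦0, 1↦3}, {0↦2, 1↦0} (+3 more)

Answer: [R1]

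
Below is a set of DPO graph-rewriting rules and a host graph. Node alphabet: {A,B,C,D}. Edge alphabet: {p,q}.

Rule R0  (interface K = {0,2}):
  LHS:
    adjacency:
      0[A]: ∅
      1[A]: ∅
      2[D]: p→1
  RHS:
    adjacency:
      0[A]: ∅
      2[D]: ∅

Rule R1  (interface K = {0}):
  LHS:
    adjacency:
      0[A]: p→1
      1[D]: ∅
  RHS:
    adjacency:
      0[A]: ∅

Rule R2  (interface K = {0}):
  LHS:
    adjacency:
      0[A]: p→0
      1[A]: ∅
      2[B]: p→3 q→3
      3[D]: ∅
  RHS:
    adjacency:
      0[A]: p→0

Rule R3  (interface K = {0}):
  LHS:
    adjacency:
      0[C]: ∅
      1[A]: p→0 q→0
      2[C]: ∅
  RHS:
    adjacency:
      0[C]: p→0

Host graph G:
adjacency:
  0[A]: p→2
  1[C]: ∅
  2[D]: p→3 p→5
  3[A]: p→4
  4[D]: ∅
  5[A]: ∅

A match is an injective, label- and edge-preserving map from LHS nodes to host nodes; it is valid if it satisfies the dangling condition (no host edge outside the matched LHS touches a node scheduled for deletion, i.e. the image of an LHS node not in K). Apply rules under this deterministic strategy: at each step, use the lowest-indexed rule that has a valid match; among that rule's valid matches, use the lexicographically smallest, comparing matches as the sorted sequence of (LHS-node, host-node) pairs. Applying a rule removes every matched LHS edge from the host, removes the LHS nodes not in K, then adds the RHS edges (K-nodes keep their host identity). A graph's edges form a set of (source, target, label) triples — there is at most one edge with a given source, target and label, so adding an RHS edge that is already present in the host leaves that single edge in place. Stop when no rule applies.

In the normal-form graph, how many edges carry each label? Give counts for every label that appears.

Answer: (no edges)

Rewrite trace:
initial: |V|=6 |E|=4  E = 0-p->2 2-p->3 2-p->5 3-p->4
step 1: apply R0 at {0↦0, 1↦5, 2↦2}  → |V|=5 |E|=3  E = 0-p->2 2-p->3 3-p->4
step 2: apply R1 at {0↦3, 1↦4}  → |V|=4 |E|=2  E = 0-p->2 2-p->3
step 3: apply R0 at {0↦0, 1↦3, 2↦2}  → |V|=3 |E|=1  E = 0-p->2
step 4: apply R1 at {0↦0, 1↦2}  → |V|=2 |E|=0  E = ∅
halt: no rule applies after step 4
NF edges: []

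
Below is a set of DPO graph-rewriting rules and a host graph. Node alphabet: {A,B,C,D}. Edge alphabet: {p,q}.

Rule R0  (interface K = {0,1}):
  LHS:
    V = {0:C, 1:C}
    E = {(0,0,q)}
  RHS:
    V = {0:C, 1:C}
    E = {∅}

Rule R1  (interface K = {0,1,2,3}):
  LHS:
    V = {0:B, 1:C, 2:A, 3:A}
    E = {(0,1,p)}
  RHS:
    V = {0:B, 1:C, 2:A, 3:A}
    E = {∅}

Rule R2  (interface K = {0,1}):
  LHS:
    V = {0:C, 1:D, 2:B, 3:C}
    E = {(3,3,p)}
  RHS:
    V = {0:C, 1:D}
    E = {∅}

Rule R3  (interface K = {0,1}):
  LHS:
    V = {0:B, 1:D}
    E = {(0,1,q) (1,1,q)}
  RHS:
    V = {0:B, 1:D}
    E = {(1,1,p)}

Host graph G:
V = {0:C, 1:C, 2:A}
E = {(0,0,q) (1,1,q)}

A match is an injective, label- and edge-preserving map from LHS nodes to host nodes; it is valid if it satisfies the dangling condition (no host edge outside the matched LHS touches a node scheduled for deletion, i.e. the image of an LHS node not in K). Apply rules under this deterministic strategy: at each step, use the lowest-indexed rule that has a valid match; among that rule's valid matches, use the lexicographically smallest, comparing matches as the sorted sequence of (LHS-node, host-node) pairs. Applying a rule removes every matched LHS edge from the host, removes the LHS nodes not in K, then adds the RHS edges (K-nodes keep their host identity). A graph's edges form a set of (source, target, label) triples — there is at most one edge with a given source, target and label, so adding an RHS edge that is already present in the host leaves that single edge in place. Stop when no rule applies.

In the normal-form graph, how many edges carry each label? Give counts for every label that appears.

initial: |V|=3 |E|=2  E = 0-q->0 1-q->1
step 1: apply R0 at {0↦0, 1↦1}  → |V|=3 |E|=1  E = 1-q->1
step 2: apply R0 at {0↦1, 1↦0}  → |V|=3 |E|=0  E = ∅
normal form: no rule applies after step 2
NF edges: []

Answer: (no edges)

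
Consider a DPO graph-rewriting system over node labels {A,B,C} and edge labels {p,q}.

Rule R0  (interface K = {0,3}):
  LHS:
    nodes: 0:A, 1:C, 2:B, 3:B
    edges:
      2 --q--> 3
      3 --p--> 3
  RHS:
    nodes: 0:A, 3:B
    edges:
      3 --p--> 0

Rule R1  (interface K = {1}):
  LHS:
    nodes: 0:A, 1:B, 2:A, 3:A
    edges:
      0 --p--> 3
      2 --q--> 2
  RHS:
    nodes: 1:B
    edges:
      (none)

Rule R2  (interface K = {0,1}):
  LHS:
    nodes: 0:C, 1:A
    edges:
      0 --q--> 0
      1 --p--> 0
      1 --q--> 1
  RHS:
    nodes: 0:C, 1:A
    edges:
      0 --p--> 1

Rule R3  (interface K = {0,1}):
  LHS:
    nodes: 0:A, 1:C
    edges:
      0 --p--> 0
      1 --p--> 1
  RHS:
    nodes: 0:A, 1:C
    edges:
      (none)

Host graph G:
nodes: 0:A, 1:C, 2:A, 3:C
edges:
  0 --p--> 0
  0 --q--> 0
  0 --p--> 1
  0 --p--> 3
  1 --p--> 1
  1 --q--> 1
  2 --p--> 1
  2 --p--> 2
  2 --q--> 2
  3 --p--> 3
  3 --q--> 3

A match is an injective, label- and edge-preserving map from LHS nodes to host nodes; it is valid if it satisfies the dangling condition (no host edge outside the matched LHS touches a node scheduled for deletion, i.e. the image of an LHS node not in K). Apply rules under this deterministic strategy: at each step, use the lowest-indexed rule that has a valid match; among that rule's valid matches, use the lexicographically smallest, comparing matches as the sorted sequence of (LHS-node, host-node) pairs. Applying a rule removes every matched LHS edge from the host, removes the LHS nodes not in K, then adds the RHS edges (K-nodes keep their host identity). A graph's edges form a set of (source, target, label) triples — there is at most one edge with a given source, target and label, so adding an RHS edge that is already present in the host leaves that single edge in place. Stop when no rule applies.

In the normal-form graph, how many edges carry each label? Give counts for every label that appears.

Answer: p:3 q:2

Steps:
[0] host  ⇒  4 nodes, 11 edges  {0-p->0 0-q->0 0-p->1 0-p->3 1-p->1 1-q->1 2-p->1 2-p->2 2-q->2 3-p->3 3-q->3}
[1] R2 @ {0↦1, 1↦0}  ⇒  4 nodes, 9 edges  {0-p->0 0-p->3 1-p->0 1-p->1 2-p->1 2-p->2 2-q->2 3-p->3 3-q->3}
[2] R3 @ {0↦0, 1↦1}  ⇒  4 nodes, 7 edges  {0-p->3 1-p->0 2-p->1 2-p->2 2-q->2 3-p->3 3-q->3}
[3] R3 @ {0↦2, 1↦3}  ⇒  4 nodes, 5 edges  {0-p->3 1-p->0 2-p->1 2-q->2 3-q->3}
final graph: no rule applies after step 3
NF edges: [(0, 3, 'p'), (1, 0, 'p'), (2, 1, 'p'), (2, 2, 'q'), (3, 3, 'q')]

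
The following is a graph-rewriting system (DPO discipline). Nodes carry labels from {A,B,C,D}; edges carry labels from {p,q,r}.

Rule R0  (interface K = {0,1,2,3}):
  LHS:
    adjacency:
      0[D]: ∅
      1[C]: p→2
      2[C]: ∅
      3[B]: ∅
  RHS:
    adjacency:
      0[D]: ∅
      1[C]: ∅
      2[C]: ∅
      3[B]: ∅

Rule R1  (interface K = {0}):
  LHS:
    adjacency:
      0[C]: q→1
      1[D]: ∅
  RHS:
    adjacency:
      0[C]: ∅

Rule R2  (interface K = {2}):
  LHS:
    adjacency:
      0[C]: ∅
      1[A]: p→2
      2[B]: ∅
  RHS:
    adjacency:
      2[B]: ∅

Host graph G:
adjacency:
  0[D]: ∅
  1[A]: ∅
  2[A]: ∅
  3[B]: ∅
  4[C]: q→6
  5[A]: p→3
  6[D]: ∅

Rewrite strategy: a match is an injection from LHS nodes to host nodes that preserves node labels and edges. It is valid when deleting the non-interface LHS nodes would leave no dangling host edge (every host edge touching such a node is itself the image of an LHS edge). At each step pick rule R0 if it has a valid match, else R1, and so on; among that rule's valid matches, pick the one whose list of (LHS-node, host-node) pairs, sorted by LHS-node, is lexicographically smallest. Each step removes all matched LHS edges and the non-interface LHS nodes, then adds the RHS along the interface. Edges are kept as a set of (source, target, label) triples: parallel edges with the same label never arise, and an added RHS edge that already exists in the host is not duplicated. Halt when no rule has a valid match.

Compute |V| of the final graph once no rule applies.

initial: |V|=7 |E|=2  E = 4-q->6 5-p->3
step 1: apply R1 at {0↦4, 1↦6}  → |V|=6 |E|=1  E = 5-p->3
step 2: apply R2 at {0↦4, 1↦5, 2↦3}  → |V|=4 |E|=0  E = ∅
normal form: no rule applies after step 2
NF nodes: {0:D, 1:A, 2:A, 3:B}

Answer: 4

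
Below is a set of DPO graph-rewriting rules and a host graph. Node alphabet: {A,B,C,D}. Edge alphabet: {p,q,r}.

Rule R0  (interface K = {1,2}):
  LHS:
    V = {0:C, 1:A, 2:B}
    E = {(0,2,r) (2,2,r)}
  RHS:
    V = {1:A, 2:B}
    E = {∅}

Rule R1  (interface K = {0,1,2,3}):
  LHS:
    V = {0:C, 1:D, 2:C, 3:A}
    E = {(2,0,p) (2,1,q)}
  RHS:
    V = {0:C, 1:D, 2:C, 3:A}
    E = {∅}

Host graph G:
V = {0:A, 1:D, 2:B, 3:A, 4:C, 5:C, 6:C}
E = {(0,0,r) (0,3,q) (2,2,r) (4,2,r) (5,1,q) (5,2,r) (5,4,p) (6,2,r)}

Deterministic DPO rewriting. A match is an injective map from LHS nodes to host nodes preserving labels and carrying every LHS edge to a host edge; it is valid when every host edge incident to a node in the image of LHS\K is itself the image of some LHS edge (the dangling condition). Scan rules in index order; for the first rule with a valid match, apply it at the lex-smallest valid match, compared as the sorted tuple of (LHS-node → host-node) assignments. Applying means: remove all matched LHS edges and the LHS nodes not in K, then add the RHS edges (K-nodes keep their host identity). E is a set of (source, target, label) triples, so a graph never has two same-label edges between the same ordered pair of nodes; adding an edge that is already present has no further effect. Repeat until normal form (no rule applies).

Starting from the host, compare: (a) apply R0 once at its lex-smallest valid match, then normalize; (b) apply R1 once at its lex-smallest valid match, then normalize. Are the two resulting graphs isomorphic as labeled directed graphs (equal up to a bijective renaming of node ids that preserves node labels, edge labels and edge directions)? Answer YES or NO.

branch R0-first: apply at {0↦6, 1↦0, 2↦2} → |E|=6, then 1 more step(s) → NF |V|=6 |E|=4 V={0:A, 1:D, 2:B, 3:A, 4:C, 5:C} E=0-r->0 0-q->3 4-r->2 5-r->2
branch R1-first: apply at {0↦4, 1↦1, 2↦5, 3↦0} → |E|=6, then 1 more step(s) → NF |V|=6 |E|=4 V={0:A, 1:D, 2:B, 3:A, 5:C, 6:C} E=0-r->0 0-q->3 5-r->2 6-r->2
graphs isomorphic (equal up to label-preserving node renaming)

Answer: YES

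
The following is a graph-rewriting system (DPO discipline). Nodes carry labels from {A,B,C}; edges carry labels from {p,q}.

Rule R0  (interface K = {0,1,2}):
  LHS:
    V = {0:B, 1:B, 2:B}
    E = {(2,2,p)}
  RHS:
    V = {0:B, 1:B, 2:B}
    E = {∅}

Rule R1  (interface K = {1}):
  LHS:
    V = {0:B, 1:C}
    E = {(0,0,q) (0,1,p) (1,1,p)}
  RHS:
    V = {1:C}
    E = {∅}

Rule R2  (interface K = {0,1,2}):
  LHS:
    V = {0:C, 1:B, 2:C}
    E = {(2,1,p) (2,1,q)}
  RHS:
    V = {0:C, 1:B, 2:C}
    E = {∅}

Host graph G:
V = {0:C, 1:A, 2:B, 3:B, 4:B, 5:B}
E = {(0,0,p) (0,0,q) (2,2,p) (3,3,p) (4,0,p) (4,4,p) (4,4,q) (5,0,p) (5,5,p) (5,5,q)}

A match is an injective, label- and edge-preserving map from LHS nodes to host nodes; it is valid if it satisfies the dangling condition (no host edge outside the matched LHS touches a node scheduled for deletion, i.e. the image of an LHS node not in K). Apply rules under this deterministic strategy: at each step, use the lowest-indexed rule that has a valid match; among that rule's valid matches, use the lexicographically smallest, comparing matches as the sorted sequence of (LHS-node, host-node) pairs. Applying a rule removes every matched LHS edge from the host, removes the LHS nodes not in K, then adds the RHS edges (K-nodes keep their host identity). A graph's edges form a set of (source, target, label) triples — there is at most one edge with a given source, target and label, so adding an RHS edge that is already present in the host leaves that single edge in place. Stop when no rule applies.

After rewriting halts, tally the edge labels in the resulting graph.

initial: |V|=6 |E|=10  E = 0-p->0 0-q->0 2-p->2 3-p->3 4-p->0 4-p->4 4-q->4 5-p->0 5-p->5 5-q->5
step 1: apply R0 at {0↦2, 1↦3, 2↦4}  → |V|=6 |E|=9  E = 0-p->0 0-q->0 2-p->2 3-p->3 4-p->0 4-q->4 5-p->0 5-p->5 5-q->5
step 2: apply R0 at {0↦2, 1↦3, 2↦5}  → |V|=6 |E|=8  E = 0-p->0 0-q->0 2-p->2 3-p->3 4-p->0 4-q->4 5-p->0 5-q->5
step 3: apply R0 at {0↦2, 1↦4, 2↦3}  → |V|=6 |E|=7  E = 0-p->0 0-q->0 2-p->2 4-p->0 4-q->4 5-p->0 5-q->5
step 4: apply R0 at {0↦3, 1↦4, 2↦2}  → |V|=6 |E|=6  E = 0-p->0 0-q->0 4-p->0 4-q->4 5-p->0 5-q->5
step 5: apply R1 at {0↦4, 1↦0}  → |V|=5 |E|=3  E = 0-q->0 5-p->0 5-q->5
halt: no rule applies after step 5
NF edges: [(0, 0, 'q'), (5, 0, 'p'), (5, 5, 'q')]

Answer: p:1 q:2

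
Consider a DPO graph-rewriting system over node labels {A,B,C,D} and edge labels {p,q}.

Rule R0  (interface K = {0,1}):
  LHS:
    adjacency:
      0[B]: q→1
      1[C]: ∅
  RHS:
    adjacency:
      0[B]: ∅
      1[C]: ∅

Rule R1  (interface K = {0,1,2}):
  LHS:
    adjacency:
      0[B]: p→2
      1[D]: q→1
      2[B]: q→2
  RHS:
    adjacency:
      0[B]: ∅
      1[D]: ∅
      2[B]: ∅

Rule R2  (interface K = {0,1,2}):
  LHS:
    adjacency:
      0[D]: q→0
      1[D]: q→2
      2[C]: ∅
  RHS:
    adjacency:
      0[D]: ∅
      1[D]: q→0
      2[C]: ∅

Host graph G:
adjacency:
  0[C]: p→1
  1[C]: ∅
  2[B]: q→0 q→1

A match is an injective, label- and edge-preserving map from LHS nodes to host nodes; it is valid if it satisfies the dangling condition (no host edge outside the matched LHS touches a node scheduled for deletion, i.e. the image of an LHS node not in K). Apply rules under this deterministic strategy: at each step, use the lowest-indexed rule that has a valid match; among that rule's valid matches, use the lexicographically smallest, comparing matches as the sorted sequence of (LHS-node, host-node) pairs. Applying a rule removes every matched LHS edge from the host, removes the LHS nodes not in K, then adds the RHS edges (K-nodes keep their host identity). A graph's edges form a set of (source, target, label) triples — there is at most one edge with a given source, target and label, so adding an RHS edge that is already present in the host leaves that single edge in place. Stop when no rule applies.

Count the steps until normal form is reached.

start.  V:3 E:3  edges: 0-p->1 2-q->0 2-q->1
1. fire R0 via {0↦2, 1↦0}  →  V:3 E:2  edges: 0-p->1 2-q->1
2. fire R0 via {0↦2, 1↦1}  →  V:3 E:1  edges: 0-p->1
final graph: no rule applies after step 2

Answer: 2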